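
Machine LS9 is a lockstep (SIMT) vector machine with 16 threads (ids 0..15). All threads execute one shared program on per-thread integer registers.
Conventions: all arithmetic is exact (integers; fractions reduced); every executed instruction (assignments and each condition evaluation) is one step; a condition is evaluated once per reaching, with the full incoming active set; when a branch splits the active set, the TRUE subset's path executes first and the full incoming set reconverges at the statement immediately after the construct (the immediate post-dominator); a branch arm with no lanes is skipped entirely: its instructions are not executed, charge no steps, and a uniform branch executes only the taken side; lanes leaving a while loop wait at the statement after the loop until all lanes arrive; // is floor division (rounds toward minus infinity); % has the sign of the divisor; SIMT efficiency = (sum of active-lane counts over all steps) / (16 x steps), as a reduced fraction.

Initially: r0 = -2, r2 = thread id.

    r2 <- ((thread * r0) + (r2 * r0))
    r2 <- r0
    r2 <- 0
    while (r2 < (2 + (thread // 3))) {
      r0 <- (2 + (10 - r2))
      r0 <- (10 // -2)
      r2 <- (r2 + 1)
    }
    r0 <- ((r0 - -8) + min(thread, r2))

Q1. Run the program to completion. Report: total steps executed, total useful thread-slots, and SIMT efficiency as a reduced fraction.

Answer: 33 steps, 348 useful, 29/44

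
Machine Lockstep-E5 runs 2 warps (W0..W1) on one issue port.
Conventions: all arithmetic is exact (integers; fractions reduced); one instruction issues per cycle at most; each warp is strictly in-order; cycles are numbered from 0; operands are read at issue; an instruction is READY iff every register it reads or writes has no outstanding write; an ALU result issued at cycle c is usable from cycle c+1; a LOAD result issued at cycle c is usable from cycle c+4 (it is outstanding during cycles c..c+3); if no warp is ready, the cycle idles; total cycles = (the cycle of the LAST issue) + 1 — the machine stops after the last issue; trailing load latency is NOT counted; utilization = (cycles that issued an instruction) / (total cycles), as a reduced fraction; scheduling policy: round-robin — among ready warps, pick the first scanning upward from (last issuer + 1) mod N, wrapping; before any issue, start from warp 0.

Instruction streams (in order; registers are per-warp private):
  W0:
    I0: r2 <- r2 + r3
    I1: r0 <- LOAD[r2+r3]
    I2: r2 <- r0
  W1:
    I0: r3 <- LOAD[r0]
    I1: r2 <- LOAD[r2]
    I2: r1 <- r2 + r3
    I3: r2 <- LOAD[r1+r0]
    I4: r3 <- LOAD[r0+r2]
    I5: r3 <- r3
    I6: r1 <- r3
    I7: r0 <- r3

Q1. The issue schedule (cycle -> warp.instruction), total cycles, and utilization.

cycle 0: W0.I0
cycle 1: W1.I0
cycle 2: W0.I1
cycle 3: W1.I1
cycle 4: idle
cycle 5: idle
cycle 6: W0.I2
cycle 7: W1.I2
cycle 8: W1.I3
cycle 9: idle
cycle 10: idle
cycle 11: idle
cycle 12: W1.I4
cycle 13: idle
cycle 14: idle
cycle 15: idle
cycle 16: W1.I5
cycle 17: W1.I6
cycle 18: W1.I7

Answer: 19 cycles, utilization 11/19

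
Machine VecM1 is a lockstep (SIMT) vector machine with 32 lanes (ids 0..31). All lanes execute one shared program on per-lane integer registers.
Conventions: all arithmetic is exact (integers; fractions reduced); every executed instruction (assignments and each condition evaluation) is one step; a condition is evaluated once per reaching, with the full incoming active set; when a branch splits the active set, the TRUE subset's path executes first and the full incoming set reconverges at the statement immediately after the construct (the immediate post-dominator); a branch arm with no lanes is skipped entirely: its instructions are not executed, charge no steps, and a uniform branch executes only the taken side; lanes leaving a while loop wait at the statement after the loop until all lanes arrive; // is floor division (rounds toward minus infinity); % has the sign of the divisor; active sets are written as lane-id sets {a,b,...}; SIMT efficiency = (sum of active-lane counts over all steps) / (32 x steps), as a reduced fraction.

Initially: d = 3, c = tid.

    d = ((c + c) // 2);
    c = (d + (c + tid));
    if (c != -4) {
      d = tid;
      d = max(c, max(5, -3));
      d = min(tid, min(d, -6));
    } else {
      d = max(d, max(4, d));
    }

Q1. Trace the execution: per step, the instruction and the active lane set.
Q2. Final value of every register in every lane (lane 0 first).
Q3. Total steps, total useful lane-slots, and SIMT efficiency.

step 0: d <- ((c + c) // 2)          {0,1,2,3,4,5,6,7,8,9,10,11,12,13,14,15,16,17,18,19,20,21,22,23,24,25,26,27,28,29,30,31}
step 1: c <- (d + (c + tid))         {0,1,2,3,4,5,6,7,8,9,10,11,12,13,14,15,16,17,18,19,20,21,22,23,24,25,26,27,28,29,30,31}
step 2: eval (c != -4)               {0,1,2,3,4,5,6,7,8,9,10,11,12,13,14,15,16,17,18,19,20,21,22,23,24,25,26,27,28,29,30,31}
step 3: d <- tid                     {0,1,2,3,4,5,6,7,8,9,10,11,12,13,14,15,16,17,18,19,20,21,22,23,24,25,26,27,28,29,30,31}
step 4: d <- max(c, max(5, -3))      {0,1,2,3,4,5,6,7,8,9,10,11,12,13,14,15,16,17,18,19,20,21,22,23,24,25,26,27,28,29,30,31}
step 5: d <- min(tid, min(d, -6))    {0,1,2,3,4,5,6,7,8,9,10,11,12,13,14,15,16,17,18,19,20,21,22,23,24,25,26,27,28,29,30,31}

Answer: 6 steps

d: -6,-6,-6,-6,-6,-6,-6,-6,-6,-6,-6,-6,-6,-6,-6,-6,-6,-6,-6,-6,-6,-6,-6,-6,-6,-6,-6,-6,-6,-6,-6,-6
c: 0,3,6,9,12,15,18,21,24,27,30,33,36,39,42,45,48,51,54,57,60,63,66,69,72,75,78,81,84,87,90,93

steps = 6; useful = 192; efficiency = 192/192 = 1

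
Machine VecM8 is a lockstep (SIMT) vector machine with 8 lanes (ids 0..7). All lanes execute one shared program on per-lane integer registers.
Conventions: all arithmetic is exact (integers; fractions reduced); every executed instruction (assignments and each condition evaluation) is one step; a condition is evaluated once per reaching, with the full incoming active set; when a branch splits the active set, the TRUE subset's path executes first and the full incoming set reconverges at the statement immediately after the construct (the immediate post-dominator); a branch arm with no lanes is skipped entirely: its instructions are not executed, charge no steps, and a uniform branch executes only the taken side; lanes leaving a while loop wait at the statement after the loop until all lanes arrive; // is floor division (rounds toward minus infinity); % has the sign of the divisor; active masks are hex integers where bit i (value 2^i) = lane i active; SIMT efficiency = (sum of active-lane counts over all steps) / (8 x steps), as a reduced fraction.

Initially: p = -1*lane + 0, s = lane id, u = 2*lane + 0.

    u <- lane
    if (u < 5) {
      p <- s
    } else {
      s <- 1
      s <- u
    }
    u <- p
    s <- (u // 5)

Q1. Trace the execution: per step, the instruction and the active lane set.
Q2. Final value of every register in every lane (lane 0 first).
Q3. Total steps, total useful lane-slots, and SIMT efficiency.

step 0: u <- lane                    0xff
step 1: eval (u < 5)                 0xff
step 2: p <- s                       0x1f
step 3: s <- 1                       0xe0
step 4: s <- u                       0xe0
step 5: u <- p                       0xff
step 6: s <- (u // 5)                0xff

Answer: 7 steps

p: 0,1,2,3,4,-5,-6,-7
s: 0,0,0,0,0,-1,-2,-2
u: 0,1,2,3,4,-5,-6,-7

steps = 7; useful = 43; efficiency = 43/56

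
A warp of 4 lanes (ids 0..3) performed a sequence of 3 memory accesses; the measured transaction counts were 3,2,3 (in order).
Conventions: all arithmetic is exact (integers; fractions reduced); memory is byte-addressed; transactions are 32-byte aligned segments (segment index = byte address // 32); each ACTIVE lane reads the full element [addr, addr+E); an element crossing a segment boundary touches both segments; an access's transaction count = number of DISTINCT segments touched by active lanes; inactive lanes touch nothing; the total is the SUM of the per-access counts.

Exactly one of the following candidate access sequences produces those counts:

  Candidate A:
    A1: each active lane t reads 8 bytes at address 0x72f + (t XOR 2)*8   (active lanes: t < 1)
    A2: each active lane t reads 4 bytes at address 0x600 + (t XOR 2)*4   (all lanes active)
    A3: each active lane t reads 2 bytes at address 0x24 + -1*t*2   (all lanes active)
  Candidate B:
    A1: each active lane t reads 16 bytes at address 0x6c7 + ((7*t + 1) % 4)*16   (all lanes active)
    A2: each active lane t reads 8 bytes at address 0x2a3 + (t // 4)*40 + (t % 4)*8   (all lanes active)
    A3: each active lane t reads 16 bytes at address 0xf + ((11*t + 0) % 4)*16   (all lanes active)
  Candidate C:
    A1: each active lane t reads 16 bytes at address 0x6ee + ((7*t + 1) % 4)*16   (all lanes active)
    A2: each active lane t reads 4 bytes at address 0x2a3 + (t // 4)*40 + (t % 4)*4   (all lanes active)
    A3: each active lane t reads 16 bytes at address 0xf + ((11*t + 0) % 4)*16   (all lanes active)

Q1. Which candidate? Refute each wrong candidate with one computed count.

A: A1 gives 2 transactions, not 3
C: A2 gives 1 transaction, not 2
B: all counts match (3,2,3)

Answer: B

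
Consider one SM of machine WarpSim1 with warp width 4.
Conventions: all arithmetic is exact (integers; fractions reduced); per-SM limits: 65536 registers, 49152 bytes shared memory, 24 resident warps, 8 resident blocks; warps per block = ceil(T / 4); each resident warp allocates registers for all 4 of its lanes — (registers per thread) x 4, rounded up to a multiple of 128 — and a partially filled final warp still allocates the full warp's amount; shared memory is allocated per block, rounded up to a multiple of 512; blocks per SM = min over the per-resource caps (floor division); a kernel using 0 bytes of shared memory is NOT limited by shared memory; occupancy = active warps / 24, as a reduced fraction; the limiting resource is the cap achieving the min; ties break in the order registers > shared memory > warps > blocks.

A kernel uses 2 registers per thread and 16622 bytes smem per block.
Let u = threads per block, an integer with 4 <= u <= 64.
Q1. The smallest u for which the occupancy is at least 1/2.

Answer: u = 21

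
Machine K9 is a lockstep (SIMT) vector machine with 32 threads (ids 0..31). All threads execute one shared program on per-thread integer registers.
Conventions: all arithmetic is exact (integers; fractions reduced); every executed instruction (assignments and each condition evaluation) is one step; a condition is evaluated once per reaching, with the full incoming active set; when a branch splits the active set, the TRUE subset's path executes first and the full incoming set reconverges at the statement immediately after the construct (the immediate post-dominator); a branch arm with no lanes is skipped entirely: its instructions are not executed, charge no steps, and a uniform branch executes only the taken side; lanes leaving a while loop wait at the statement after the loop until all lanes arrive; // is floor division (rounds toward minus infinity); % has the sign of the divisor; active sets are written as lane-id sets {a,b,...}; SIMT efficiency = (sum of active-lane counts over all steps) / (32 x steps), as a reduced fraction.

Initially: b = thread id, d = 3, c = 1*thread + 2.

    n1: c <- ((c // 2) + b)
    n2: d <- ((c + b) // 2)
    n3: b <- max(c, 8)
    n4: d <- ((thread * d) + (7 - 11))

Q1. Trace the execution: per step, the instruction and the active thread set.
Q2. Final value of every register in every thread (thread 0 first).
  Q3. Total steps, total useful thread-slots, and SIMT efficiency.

step 0: c <- ((c // 2) + b)          {0,1,2,3,4,5,6,7,8,9,10,11,12,13,14,15,16,17,18,19,20,21,22,23,24,25,26,27,28,29,30,31}
step 1: d <- ((c + b) // 2)          {0,1,2,3,4,5,6,7,8,9,10,11,12,13,14,15,16,17,18,19,20,21,22,23,24,25,26,27,28,29,30,31}
step 2: b <- max(c, 8)               {0,1,2,3,4,5,6,7,8,9,10,11,12,13,14,15,16,17,18,19,20,21,22,23,24,25,26,27,28,29,30,31}
step 3: d <- ((thread * d) + (7 - 11)) {0,1,2,3,4,5,6,7,8,9,10,11,12,13,14,15,16,17,18,19,20,21,22,23,24,25,26,27,28,29,30,31}

Answer: 4 steps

b: 8,8,8,8,8,8,10,11,13,14,16,17,19,20,22,23,25,26,28,29,31,32,34,35,37,38,40,41,43,44,46,47
d: -4,-3,2,8,16,26,44,59,76,95,126,150,176,204,248,281,316,353,410,452,496,542,612,663,716,771,854,914,976,1040,1136,1205
c: 1,2,4,5,7,8,10,11,13,14,16,17,19,20,22,23,25,26,28,29,31,32,34,35,37,38,40,41,43,44,46,47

steps = 4; useful = 128; efficiency = 128/128 = 1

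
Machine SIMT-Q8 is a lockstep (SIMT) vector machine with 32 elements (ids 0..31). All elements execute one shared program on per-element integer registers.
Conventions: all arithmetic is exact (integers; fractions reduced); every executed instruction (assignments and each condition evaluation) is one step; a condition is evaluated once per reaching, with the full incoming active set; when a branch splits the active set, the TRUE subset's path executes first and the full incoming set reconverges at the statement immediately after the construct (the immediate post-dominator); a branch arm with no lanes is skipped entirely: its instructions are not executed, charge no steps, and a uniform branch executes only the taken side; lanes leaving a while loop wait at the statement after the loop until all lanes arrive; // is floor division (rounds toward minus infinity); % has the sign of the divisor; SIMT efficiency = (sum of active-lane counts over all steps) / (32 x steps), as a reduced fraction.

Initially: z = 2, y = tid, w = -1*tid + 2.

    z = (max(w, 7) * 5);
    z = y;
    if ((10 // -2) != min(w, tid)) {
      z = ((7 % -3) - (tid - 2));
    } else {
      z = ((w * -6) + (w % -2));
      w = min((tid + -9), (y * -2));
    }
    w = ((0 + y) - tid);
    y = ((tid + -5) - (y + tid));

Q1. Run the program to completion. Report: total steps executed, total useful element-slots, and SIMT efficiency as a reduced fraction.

Answer: 8 steps, 193 useful, 193/256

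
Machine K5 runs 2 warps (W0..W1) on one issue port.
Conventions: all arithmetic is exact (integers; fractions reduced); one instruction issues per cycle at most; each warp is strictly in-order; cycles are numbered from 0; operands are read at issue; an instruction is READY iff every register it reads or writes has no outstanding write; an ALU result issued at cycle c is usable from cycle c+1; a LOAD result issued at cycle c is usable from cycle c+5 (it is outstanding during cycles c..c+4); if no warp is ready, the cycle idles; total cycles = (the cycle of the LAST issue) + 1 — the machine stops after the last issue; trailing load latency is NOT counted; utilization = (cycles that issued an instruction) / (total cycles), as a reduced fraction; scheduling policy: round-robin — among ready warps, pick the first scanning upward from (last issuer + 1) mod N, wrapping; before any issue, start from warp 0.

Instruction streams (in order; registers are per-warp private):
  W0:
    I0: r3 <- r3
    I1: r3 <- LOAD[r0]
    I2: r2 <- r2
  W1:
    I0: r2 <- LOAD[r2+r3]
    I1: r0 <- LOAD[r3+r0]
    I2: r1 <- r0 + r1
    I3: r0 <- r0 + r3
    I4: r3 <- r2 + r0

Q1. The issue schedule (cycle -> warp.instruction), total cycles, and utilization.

cycle 0: W0.I0
cycle 1: W1.I0
cycle 2: W0.I1
cycle 3: W1.I1
cycle 4: W0.I2
cycle 5: idle
cycle 6: idle
cycle 7: idle
cycle 8: W1.I2
cycle 9: W1.I3
cycle 10: W1.I4

Answer: 11 cycles, utilization 8/11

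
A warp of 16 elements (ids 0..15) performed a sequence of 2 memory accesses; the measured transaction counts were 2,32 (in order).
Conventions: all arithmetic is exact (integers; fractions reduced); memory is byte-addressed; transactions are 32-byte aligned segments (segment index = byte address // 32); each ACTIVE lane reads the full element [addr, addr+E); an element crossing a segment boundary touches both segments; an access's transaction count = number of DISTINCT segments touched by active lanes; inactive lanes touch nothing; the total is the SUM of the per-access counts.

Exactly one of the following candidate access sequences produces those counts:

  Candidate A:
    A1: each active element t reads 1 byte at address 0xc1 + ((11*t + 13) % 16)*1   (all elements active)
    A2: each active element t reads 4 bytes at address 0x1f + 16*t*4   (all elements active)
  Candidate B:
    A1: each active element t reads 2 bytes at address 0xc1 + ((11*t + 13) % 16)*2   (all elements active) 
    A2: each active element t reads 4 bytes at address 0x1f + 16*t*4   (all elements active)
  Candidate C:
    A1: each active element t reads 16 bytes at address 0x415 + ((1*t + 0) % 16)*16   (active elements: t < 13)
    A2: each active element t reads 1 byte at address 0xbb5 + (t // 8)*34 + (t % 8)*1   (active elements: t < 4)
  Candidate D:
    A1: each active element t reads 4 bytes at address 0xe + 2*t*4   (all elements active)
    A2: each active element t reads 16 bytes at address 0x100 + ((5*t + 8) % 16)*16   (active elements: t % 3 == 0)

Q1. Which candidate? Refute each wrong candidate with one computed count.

A: A1 gives 1 transaction, not 2
C: A1 gives 8 transactions, not 2
D: A1 gives 5 transactions, not 2
B: all counts match (2,32)

Answer: B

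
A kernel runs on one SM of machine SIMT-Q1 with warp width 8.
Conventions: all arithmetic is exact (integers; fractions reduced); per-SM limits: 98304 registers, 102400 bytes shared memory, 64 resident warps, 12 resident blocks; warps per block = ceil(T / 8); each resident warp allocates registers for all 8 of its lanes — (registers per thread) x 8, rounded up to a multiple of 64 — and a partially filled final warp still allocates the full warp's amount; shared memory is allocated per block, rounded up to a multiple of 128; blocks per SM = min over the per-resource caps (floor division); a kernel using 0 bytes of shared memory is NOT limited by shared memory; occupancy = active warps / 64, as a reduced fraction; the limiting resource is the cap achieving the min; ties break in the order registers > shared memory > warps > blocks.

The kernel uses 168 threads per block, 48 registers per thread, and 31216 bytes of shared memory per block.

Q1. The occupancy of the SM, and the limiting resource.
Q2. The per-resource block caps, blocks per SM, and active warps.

Answer: occupancy 63/64, limited by shared memory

registers: 12 blocks
shared memory: 3 blocks
warps: 3 blocks
blocks: 12 blocks

Answer: 3 blocks, 63 active warps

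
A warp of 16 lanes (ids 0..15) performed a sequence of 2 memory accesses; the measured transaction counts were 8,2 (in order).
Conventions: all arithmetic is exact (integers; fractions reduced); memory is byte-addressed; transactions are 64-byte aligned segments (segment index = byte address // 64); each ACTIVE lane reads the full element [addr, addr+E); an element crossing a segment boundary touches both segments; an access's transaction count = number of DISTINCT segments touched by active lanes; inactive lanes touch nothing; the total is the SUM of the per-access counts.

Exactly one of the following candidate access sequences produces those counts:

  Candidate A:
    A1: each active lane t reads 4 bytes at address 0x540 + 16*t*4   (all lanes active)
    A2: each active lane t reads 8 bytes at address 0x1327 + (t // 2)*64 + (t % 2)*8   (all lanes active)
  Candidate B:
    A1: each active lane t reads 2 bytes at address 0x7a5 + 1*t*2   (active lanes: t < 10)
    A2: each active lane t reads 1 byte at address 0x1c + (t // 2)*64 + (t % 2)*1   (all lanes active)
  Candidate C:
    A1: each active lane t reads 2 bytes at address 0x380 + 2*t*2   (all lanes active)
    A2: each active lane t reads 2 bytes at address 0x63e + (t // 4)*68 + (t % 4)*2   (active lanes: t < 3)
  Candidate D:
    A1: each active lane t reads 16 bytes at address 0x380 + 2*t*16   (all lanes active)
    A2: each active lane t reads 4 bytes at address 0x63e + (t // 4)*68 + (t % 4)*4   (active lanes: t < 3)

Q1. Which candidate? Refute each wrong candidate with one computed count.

A: A1 gives 16 transactions, not 8
B: A1 gives 1 transaction, not 8
C: A1 gives 1 transaction, not 8
D: all counts match (8,2)

Answer: D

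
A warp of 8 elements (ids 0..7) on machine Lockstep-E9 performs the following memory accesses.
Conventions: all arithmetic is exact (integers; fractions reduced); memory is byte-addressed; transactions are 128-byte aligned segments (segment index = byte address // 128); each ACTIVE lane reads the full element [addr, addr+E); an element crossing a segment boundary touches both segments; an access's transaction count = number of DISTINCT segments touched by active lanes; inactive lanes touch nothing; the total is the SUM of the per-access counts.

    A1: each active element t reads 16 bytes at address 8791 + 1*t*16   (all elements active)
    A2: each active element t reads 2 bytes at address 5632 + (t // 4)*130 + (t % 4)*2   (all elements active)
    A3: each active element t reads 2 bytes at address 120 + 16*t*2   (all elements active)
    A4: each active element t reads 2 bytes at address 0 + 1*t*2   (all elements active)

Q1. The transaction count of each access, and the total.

A1: 2 transactions
A2: 2 transactions
A3: 3 transactions
A4: 1 transaction

Answer: 2,2,3,1; total 8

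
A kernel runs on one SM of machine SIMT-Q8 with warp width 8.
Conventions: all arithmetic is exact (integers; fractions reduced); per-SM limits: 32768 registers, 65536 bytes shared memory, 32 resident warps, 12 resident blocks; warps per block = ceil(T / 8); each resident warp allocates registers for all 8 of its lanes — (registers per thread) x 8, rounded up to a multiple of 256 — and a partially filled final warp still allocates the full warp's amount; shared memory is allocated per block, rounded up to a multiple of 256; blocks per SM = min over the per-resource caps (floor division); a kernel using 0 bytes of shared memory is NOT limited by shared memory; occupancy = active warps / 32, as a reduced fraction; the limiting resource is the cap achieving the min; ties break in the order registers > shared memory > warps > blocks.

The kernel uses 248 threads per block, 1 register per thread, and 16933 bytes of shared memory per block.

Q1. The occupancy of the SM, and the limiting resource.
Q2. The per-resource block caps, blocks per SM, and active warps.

Answer: occupancy 31/32, limited by warps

registers: 4 blocks
shared memory: 3 blocks
warps: 1 block
blocks: 12 blocks

Answer: 1 block, 31 active warps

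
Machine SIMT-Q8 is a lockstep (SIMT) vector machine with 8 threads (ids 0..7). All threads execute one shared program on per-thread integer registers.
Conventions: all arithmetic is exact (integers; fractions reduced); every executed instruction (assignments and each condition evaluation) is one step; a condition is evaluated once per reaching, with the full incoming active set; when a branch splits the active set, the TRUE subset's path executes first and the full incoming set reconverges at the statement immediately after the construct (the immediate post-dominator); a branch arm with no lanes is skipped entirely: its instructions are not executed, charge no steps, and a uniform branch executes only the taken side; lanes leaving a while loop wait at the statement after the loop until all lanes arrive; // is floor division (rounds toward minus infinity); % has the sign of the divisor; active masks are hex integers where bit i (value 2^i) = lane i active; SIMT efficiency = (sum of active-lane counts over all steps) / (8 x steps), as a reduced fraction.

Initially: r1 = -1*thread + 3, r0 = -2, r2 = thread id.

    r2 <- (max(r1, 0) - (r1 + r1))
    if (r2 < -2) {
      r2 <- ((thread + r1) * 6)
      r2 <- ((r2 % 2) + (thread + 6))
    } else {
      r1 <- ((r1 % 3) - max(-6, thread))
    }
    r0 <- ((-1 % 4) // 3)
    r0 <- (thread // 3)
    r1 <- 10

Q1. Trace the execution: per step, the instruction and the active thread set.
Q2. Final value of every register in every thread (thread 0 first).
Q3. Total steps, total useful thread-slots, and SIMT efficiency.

step 0: r2 <- (max(r1, 0) - (r1 + r1)) 0xff
step 1: eval (r2 < -2)               0xff
step 2: r2 <- ((thread + r1) * 6)    0x01
step 3: r2 <- ((r2 % 2) + (thread + 6)) 0x01
step 4: r1 <- ((r1 % 3) - max(-6, thread)) 0xfe
step 5: r0 <- ((-1 % 4) // 3)        0xff
step 6: r0 <- (thread // 3)          0xff
step 7: r1 <- 10                     0xff

Answer: 8 steps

r1: 10,10,10,10,10,10,10,10
r0: 0,0,0,1,1,1,2,2
r2: 6,-2,-1,0,2,4,6,8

steps = 8; useful = 49; efficiency = 49/64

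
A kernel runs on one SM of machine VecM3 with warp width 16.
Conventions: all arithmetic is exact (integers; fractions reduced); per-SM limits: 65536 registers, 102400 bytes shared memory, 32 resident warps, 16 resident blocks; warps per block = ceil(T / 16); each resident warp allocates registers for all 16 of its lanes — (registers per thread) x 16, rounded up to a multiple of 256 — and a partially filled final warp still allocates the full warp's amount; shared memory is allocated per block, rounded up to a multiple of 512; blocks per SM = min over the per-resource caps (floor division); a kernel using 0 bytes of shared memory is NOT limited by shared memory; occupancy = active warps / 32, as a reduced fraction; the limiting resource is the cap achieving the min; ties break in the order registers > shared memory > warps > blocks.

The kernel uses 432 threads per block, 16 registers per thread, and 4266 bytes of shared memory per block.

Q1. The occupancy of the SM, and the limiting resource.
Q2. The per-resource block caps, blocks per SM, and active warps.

Answer: occupancy 27/32, limited by warps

registers: 9 blocks
shared memory: 22 blocks
warps: 1 block
blocks: 16 blocks

Answer: 1 block, 27 active warps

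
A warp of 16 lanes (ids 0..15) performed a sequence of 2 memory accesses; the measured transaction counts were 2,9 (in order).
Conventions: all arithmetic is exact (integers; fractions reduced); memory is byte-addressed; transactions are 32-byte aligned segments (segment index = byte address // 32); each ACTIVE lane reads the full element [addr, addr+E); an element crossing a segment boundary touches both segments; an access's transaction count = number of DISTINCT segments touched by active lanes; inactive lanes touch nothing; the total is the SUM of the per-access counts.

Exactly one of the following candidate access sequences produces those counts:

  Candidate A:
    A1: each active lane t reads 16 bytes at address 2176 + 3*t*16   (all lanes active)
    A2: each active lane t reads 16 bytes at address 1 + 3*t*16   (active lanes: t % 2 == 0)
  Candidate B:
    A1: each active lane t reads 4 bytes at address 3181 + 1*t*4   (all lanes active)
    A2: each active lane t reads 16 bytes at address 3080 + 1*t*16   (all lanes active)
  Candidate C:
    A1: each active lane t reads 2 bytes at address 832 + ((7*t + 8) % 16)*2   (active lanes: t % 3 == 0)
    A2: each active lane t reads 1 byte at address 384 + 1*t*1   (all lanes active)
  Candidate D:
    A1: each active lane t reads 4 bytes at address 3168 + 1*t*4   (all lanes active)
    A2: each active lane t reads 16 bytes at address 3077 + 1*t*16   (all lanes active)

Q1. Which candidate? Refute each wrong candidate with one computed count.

A: A1 gives 16 transactions, not 2
B: A1 gives 3 transactions, not 2
C: A1 gives 1 transaction, not 2
D: all counts match (2,9)

Answer: D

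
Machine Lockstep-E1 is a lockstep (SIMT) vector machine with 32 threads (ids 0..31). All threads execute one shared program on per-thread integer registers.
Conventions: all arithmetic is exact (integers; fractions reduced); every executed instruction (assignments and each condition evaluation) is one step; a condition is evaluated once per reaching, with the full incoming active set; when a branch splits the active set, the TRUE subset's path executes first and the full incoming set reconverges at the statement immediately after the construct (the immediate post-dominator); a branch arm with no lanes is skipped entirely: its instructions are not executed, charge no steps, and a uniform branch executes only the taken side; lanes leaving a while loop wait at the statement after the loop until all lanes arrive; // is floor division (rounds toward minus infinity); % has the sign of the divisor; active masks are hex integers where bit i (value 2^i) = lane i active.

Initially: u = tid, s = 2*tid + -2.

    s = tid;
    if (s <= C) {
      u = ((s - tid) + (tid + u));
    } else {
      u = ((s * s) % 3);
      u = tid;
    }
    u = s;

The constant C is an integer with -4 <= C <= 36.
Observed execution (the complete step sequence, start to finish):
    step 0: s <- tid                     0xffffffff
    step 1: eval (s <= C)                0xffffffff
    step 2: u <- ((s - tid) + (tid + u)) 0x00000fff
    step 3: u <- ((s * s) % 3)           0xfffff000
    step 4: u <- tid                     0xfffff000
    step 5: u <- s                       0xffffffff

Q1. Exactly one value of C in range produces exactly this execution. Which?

Answer: C = 11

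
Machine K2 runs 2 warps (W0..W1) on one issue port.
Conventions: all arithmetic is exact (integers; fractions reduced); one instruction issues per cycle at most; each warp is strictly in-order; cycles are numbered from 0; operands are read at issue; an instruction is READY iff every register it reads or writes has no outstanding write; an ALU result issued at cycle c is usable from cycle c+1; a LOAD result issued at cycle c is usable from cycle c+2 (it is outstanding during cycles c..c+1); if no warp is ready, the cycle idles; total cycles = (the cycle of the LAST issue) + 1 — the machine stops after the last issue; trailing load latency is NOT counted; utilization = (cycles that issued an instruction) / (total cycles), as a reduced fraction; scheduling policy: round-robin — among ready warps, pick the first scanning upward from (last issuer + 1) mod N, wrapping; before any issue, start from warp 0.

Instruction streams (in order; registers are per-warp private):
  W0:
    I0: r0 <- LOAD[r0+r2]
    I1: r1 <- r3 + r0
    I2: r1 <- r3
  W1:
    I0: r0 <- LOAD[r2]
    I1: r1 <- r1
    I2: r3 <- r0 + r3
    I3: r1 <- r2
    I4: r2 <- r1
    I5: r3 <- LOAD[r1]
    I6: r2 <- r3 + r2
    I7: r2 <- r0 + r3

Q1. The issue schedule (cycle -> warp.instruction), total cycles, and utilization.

cycle 0: W0.I0
cycle 1: W1.I0
cycle 2: W0.I1
cycle 3: W1.I1
cycle 4: W0.I2
cycle 5: W1.I2
cycle 6: W1.I3
cycle 7: W1.I4
cycle 8: W1.I5
cycle 9: idle
cycle 10: W1.I6
cycle 11: W1.I7

Answer: 12 cycles, utilization 11/12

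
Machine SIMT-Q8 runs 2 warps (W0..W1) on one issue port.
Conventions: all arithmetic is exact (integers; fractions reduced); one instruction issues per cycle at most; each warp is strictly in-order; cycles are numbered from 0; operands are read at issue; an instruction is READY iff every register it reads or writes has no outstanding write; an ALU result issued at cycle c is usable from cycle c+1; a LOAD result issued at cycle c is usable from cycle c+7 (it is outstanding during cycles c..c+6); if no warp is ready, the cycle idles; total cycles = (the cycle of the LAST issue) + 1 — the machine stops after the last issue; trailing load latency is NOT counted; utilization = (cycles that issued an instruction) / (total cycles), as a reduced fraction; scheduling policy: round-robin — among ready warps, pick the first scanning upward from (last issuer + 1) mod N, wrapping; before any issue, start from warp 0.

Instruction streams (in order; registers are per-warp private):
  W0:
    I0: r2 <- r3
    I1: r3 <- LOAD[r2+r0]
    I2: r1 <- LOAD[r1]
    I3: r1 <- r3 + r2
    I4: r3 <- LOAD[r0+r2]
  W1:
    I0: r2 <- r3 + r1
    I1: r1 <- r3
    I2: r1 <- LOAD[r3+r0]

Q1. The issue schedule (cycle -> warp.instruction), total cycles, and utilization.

cycle 0: W0.I0
cycle 1: W1.I0
cycle 2: W0.I1
cycle 3: W1.I1
cycle 4: W0.I2
cycle 5: W1.I2
cycle 6: idle
cycle 7: idle
cycle 8: idle
cycle 9: idle
cycle 10: idle
cycle 11: W0.I3
cycle 12: W0.I4

Answer: 13 cycles, utilization 8/13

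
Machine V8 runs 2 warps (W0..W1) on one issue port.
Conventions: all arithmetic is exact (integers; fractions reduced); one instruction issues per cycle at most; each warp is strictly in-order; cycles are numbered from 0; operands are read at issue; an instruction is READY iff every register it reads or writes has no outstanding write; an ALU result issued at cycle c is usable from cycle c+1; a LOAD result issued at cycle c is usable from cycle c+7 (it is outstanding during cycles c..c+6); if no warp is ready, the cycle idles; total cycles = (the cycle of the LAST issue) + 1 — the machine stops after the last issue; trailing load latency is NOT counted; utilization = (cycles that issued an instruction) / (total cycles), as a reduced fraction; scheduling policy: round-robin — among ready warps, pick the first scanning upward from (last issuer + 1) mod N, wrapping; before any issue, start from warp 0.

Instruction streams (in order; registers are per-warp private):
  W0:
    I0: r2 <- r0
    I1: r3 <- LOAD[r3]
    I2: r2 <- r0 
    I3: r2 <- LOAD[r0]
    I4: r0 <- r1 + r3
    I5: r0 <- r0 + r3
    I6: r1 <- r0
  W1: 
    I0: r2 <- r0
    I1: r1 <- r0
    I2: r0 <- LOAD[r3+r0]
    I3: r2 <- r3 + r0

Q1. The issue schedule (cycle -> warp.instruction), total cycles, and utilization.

cycle 0: W0.I0
cycle 1: W1.I0
cycle 2: W0.I1
cycle 3: W1.I1
cycle 4: W0.I2
cycle 5: W1.I2
cycle 6: W0.I3
cycle 7: idle
cycle 8: idle
cycle 9: W0.I4
cycle 10: W0.I5
cycle 11: W0.I6
cycle 12: W1.I3

Answer: 13 cycles, utilization 11/13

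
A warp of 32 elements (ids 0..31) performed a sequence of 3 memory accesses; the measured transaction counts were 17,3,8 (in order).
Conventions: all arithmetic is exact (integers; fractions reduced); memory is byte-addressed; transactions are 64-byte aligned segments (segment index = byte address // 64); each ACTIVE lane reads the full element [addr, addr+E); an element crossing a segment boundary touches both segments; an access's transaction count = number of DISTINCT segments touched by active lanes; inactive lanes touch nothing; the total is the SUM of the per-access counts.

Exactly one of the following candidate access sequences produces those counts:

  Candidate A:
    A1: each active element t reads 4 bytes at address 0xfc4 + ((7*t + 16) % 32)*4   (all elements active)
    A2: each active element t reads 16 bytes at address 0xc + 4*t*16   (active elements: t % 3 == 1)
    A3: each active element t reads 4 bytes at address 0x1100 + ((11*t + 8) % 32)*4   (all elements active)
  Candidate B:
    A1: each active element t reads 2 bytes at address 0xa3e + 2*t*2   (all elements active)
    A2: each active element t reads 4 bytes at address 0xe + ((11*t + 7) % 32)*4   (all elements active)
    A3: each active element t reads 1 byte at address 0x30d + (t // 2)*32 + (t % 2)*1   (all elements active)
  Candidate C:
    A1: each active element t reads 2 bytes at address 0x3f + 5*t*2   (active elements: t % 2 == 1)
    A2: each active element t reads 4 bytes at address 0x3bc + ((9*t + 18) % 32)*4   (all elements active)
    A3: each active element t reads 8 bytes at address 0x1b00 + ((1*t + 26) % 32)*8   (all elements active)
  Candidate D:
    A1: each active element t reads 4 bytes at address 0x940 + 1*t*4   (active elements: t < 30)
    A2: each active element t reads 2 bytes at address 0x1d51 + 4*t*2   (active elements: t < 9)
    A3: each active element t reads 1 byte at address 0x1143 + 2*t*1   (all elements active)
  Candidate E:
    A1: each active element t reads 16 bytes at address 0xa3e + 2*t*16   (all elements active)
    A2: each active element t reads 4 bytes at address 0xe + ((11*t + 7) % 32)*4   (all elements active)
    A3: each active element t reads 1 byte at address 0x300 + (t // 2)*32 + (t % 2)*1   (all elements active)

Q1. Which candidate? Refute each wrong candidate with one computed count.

A: A1 gives 3 transactions, not 17
B: A1 gives 3 transactions, not 17
C: A1 gives 5 transactions, not 17
D: A1 gives 2 transactions, not 17
E: all counts match (17,3,8)

Answer: E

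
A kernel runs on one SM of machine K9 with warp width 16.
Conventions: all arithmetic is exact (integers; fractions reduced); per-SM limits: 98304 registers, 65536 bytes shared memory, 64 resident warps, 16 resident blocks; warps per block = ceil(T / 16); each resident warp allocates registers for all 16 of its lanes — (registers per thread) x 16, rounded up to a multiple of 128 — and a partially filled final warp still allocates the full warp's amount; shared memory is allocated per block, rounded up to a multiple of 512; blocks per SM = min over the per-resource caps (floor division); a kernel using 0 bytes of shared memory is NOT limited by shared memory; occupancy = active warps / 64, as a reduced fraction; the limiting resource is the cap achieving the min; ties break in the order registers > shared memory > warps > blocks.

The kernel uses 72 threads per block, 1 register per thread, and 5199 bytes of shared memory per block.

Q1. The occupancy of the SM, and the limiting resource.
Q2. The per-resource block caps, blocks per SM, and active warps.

Answer: occupancy 55/64, limited by shared memory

registers: 153 blocks
shared memory: 11 blocks
warps: 12 blocks
blocks: 16 blocks

Answer: 11 blocks, 55 active warps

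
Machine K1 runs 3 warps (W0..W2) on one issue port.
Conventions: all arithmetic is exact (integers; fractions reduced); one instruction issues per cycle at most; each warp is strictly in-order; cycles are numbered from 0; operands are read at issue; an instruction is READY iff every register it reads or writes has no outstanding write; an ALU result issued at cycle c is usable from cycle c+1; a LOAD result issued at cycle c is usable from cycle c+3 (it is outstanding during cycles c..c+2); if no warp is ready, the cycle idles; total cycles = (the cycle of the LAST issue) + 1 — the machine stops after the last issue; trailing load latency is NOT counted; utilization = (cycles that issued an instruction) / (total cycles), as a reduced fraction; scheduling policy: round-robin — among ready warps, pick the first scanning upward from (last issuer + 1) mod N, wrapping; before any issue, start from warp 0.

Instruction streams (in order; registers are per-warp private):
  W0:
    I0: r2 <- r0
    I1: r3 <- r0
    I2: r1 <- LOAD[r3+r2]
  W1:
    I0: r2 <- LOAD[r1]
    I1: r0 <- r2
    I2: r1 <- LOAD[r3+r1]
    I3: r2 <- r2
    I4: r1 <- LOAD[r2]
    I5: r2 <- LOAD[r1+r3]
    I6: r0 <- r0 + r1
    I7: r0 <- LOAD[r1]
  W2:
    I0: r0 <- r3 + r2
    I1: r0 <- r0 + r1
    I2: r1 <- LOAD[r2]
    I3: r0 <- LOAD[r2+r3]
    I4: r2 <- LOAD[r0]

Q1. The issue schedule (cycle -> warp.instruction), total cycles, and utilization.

cycle 0: W0.I0
cycle 1: W1.I0
cycle 2: W2.I0
cycle 3: W0.I1
cycle 4: W1.I1
cycle 5: W2.I1
cycle 6: W0.I2
cycle 7: W1.I2
cycle 8: W2.I2
cycle 9: W1.I3
cycle 10: W2.I3
cycle 11: W1.I4
cycle 12: idle
cycle 13: W2.I4
cycle 14: W1.I5
cycle 15: W1.I6
cycle 16: W1.I7

Answer: 17 cycles, utilization 16/17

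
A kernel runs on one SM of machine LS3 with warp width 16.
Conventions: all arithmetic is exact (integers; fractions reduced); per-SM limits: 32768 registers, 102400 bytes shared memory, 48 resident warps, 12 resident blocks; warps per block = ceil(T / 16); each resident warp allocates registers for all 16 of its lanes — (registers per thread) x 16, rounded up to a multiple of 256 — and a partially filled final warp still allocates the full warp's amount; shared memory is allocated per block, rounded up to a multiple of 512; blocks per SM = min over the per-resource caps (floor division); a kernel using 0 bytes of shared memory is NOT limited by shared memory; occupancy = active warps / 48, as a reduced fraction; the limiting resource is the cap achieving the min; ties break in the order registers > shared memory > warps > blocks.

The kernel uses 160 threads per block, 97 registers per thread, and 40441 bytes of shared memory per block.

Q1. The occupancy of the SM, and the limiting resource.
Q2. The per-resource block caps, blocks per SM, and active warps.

Answer: occupancy 5/24, limited by registers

registers: 1 block
shared memory: 2 blocks
warps: 4 blocks
blocks: 12 blocks

Answer: 1 block, 10 active warps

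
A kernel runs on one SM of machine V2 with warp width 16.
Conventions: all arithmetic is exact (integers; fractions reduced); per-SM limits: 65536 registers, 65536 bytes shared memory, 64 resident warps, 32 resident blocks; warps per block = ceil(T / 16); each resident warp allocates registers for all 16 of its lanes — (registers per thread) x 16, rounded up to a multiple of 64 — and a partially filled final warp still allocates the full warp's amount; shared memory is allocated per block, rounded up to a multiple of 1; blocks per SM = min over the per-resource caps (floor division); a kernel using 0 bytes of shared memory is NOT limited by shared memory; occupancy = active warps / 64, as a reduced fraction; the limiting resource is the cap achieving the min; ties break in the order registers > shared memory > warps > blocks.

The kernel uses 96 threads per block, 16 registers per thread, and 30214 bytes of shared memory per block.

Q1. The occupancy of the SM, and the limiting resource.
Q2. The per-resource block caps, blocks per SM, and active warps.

Answer: occupancy 3/16, limited by shared memory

registers: 42 blocks
shared memory: 2 blocks
warps: 10 blocks
blocks: 32 blocks

Answer: 2 blocks, 12 active warps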